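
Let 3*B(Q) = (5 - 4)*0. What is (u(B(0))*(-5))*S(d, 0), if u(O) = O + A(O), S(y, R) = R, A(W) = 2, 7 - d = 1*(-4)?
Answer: 0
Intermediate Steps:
d = 11 (d = 7 - (-4) = 7 - 1*(-4) = 7 + 4 = 11)
B(Q) = 0 (B(Q) = ((5 - 4)*0)/3 = (1*0)/3 = (⅓)*0 = 0)
u(O) = 2 + O (u(O) = O + 2 = 2 + O)
(u(B(0))*(-5))*S(d, 0) = ((2 + 0)*(-5))*0 = (2*(-5))*0 = -10*0 = 0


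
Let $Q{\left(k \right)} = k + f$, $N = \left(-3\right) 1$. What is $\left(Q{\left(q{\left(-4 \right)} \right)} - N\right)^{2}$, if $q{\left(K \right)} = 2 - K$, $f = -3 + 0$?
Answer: $36$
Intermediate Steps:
$f = -3$
$N = -3$
$Q{\left(k \right)} = -3 + k$ ($Q{\left(k \right)} = k - 3 = -3 + k$)
$\left(Q{\left(q{\left(-4 \right)} \right)} - N\right)^{2} = \left(\left(-3 + \left(2 - -4\right)\right) - -3\right)^{2} = \left(\left(-3 + \left(2 + 4\right)\right) + 3\right)^{2} = \left(\left(-3 + 6\right) + 3\right)^{2} = \left(3 + 3\right)^{2} = 6^{2} = 36$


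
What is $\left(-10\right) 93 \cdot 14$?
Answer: $-13020$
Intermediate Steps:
$\left(-10\right) 93 \cdot 14 = \left(-930\right) 14 = -13020$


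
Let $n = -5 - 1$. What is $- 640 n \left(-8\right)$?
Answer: $-30720$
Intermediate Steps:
$n = -6$
$- 640 n \left(-8\right) = - 640 \left(\left(-6\right) \left(-8\right)\right) = \left(-640\right) 48 = -30720$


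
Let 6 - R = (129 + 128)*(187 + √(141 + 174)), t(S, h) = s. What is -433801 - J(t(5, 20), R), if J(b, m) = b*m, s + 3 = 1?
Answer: -529907 - 1542*√35 ≈ -5.3903e+5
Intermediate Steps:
s = -2 (s = -3 + 1 = -2)
t(S, h) = -2
R = -48053 - 771*√35 (R = 6 - (129 + 128)*(187 + √(141 + 174)) = 6 - 257*(187 + √315) = 6 - 257*(187 + 3*√35) = 6 - (48059 + 771*√35) = 6 + (-48059 - 771*√35) = -48053 - 771*√35 ≈ -52614.)
-433801 - J(t(5, 20), R) = -433801 - (-2)*(-48053 - 771*√35) = -433801 - (96106 + 1542*√35) = -433801 + (-96106 - 1542*√35) = -529907 - 1542*√35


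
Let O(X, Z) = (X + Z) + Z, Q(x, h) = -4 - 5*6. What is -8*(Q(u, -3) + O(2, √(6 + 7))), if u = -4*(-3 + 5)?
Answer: 256 - 16*√13 ≈ 198.31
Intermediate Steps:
u = -8 (u = -4*2 = -8)
Q(x, h) = -34 (Q(x, h) = -4 - 30 = -34)
O(X, Z) = X + 2*Z
-8*(Q(u, -3) + O(2, √(6 + 7))) = -8*(-34 + (2 + 2*√(6 + 7))) = -8*(-34 + (2 + 2*√13)) = -8*(-32 + 2*√13) = 256 - 16*√13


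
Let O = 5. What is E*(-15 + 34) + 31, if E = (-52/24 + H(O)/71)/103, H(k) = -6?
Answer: 1341997/43878 ≈ 30.585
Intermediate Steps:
E = -959/43878 (E = (-52/24 - 6/71)/103 = (-52*1/24 - 6*1/71)*(1/103) = (-13/6 - 6/71)*(1/103) = -959/426*1/103 = -959/43878 ≈ -0.021856)
E*(-15 + 34) + 31 = -959*(-15 + 34)/43878 + 31 = -959/43878*19 + 31 = -18221/43878 + 31 = 1341997/43878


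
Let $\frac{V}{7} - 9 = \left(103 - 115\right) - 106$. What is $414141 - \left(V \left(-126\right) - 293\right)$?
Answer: $318296$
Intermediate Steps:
$V = -763$ ($V = 63 + 7 \left(\left(103 - 115\right) - 106\right) = 63 + 7 \left(-12 - 106\right) = 63 + 7 \left(-118\right) = 63 - 826 = -763$)
$414141 - \left(V \left(-126\right) - 293\right) = 414141 - \left(\left(-763\right) \left(-126\right) - 293\right) = 414141 - \left(96138 - 293\right) = 414141 - 95845 = 318296$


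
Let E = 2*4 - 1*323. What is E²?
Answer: 99225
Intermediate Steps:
E = -315 (E = 8 - 323 = -315)
E² = (-315)² = 99225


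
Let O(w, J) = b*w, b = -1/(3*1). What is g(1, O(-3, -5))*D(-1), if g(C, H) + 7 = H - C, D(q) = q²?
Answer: -7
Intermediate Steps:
b = -⅓ (b = -1/3 = -1*⅓ = -⅓ ≈ -0.33333)
O(w, J) = -w/3
g(C, H) = -7 + H - C (g(C, H) = -7 + (H - C) = -7 + H - C)
g(1, O(-3, -5))*D(-1) = (-7 - ⅓*(-3) - 1*1)*(-1)² = (-7 + 1 - 1)*1 = -7*1 = -7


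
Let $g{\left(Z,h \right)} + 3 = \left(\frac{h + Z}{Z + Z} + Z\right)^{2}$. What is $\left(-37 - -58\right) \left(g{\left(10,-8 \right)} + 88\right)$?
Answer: $\frac{392721}{100} \approx 3927.2$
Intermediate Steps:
$g{\left(Z,h \right)} = -3 + \left(Z + \frac{Z + h}{2 Z}\right)^{2}$ ($g{\left(Z,h \right)} = -3 + \left(\frac{h + Z}{Z + Z} + Z\right)^{2} = -3 + \left(\frac{Z + h}{2 Z} + Z\right)^{2} = -3 + \left(Z + \frac{Z + h}{2 Z}\right)^{2}$)
$\left(-37 - -58\right) \left(g{\left(10,-8 \right)} + 88\right) = \left(-37 - -58\right) \left(\left(-3 + \frac{\left(10 - 8 + 2 \cdot 10^{2}\right)^{2}}{4 \cdot 100}\right) + 88\right) = \left(-37 + 58\right) \left(\left(-3 + \frac{1}{4} \cdot \frac{1}{100} \left(10 - 8 + 2 \cdot 100\right)^{2}\right) + 88\right) = 21 \left(\left(-3 + \frac{1}{4} \cdot \frac{1}{100} \left(10 - 8 + 200\right)^{2}\right) + 88\right) = 21 \left(\left(-3 + \frac{1}{4} \cdot \frac{1}{100} \cdot 202^{2}\right) + 88\right) = 21 \left(\left(-3 + \frac{1}{4} \cdot \frac{1}{100} \cdot 40804\right) + 88\right) = 21 \left(\left(-3 + \frac{10201}{100}\right) + 88\right) = 21 \left(\frac{9901}{100} + 88\right) = 21 \cdot \frac{18701}{100} = \frac{392721}{100}$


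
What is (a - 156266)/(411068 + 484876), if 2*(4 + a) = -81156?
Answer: -8202/37331 ≈ -0.21971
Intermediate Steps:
a = -40582 (a = -4 + (1/2)*(-81156) = -4 - 40578 = -40582)
(a - 156266)/(411068 + 484876) = (-40582 - 156266)/(411068 + 484876) = -196848/895944 = -196848*1/895944 = -8202/37331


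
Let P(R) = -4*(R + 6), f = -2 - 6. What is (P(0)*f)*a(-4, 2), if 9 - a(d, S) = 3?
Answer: 1152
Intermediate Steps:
a(d, S) = 6 (a(d, S) = 9 - 1*3 = 9 - 3 = 6)
f = -8
P(R) = -24 - 4*R (P(R) = -4*(6 + R) = -24 - 4*R)
(P(0)*f)*a(-4, 2) = ((-24 - 4*0)*(-8))*6 = ((-24 + 0)*(-8))*6 = -24*(-8)*6 = 192*6 = 1152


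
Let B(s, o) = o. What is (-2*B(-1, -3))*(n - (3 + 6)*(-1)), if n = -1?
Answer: 48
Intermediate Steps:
(-2*B(-1, -3))*(n - (3 + 6)*(-1)) = (-2*(-3))*(-1 - (3 + 6)*(-1)) = 6*(-1 - 9*(-1)) = 6*(-1 - 1*(-9)) = 6*(-1 + 9) = 6*8 = 48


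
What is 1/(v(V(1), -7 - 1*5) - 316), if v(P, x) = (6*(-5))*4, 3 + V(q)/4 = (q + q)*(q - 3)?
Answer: -1/436 ≈ -0.0022936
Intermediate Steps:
V(q) = -12 + 8*q*(-3 + q) (V(q) = -12 + 4*((q + q)*(q - 3)) = -12 + 4*((2*q)*(-3 + q)) = -12 + 4*(2*q*(-3 + q)) = -12 + 8*q*(-3 + q))
v(P, x) = -120 (v(P, x) = -30*4 = -120)
1/(v(V(1), -7 - 1*5) - 316) = 1/(-120 - 316) = 1/(-436) = -1/436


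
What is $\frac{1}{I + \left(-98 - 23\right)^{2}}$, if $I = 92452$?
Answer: $\frac{1}{107093} \approx 9.3377 \cdot 10^{-6}$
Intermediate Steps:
$\frac{1}{I + \left(-98 - 23\right)^{2}} = \frac{1}{92452 + \left(-98 - 23\right)^{2}} = \frac{1}{92452 + \left(-121\right)^{2}} = \frac{1}{92452 + 14641} = \frac{1}{107093}$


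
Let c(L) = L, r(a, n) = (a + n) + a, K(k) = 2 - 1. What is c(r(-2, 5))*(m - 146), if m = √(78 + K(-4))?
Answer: -146 + √79 ≈ -137.11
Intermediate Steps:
K(k) = 1
r(a, n) = n + 2*a
m = √79 (m = √(78 + 1) = √79 ≈ 8.8882)
c(r(-2, 5))*(m - 146) = (5 + 2*(-2))*(√79 - 146) = (5 - 4)*(-146 + √79) = 1*(-146 + √79) = -146 + √79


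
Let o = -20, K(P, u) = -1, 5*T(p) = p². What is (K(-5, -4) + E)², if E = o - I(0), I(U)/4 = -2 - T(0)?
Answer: 169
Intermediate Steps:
T(p) = p²/5
I(U) = -8 (I(U) = 4*(-2 - 0²/5) = 4*(-2 - 0/5) = 4*(-2 - 1*0) = 4*(-2 + 0) = 4*(-2) = -8)
E = -12 (E = -20 - 1*(-8) = -20 + 8 = -12)
(K(-5, -4) + E)² = (-1 - 12)² = (-13)² = 169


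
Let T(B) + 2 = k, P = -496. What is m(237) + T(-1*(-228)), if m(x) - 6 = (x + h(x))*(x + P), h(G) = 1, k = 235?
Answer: -61403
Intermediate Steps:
T(B) = 233 (T(B) = -2 + 235 = 233)
m(x) = 6 + (1 + x)*(-496 + x) (m(x) = 6 + (x + 1)*(x - 496) = 6 + (1 + x)*(-496 + x))
m(237) + T(-1*(-228)) = (-490 + 237**2 - 495*237) + 233 = (-490 + 56169 - 117315) + 233 = -61636 + 233 = -61403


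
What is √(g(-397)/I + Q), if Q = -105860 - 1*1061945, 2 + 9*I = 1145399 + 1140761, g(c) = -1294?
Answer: I*√1525888586965590022/1143079 ≈ 1080.7*I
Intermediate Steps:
I = 2286158/9 (I = -2/9 + (1145399 + 1140761)/9 = -2/9 + (⅑)*2286160 = -2/9 + 2286160/9 = 2286158/9 ≈ 2.5402e+5)
Q = -1167805 (Q = -105860 - 1061945 = -1167805)
√(g(-397)/I + Q) = √(-1294/2286158/9 - 1167805) = √(-1294*9/2286158 - 1167805) = √(-5823/1143079 - 1167805) = √(-1334893377418/1143079) = I*√1525888586965590022/1143079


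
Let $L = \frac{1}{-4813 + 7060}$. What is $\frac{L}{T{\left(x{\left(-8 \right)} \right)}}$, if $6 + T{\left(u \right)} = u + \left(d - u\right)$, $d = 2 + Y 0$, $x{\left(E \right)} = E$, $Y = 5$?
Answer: $- \frac{1}{8988} \approx -0.00011126$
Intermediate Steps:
$d = 2$ ($d = 2 + 5 \cdot 0 = 2 + 0 = 2$)
$L = \frac{1}{2247} \approx 0.00044504$
$T{\left(u \right)} = -4$ ($T{\left(u \right)} = -6 + \left(u - \left(-2 + u\right)\right) = -6 + 2 = -4$)
$\frac{L}{T{\left(x{\left(-8 \right)} \right)}} = \frac{1}{2247 \left(-4\right)} = \frac{1}{2247} \left(- \frac{1}{4}\right) = - \frac{1}{8988}$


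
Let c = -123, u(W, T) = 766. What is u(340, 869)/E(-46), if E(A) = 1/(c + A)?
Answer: -129454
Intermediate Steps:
E(A) = 1/(-123 + A)
u(340, 869)/E(-46) = 766/(1/(-123 - 46)) = 766/(1/(-169)) = 766/(-1/169) = 766*(-169) = -129454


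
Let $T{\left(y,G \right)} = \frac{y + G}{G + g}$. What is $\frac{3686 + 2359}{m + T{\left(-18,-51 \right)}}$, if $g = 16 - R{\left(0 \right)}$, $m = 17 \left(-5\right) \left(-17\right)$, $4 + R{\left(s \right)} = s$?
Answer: $\frac{187395}{44864} \approx 4.177$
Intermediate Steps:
$R{\left(s \right)} = -4 + s$
$m = 1445$ ($m = \left(-85\right) \left(-17\right) = 1445$)
$g = 20$ ($g = 16 - \left(-4 + 0\right) = 16 - -4 = 16 + 4 = 20$)
$T{\left(y,G \right)} = \frac{G + y}{20 + G}$ ($T{\left(y,G \right)} = \frac{y + G}{G + 20} = \frac{G + y}{20 + G}$)
$\frac{3686 + 2359}{m + T{\left(-18,-51 \right)}} = \frac{3686 + 2359}{1445 + \frac{-51 - 18}{20 - 51}} = \frac{6045}{1445 + \frac{1}{-31} \left(-69\right)} = \frac{6045}{1445 - - \frac{69}{31}} = \frac{6045}{1445 + \frac{69}{31}} = \frac{6045}{\frac{44864}{31}} = 6045 \cdot \frac{31}{44864} = \frac{187395}{44864}$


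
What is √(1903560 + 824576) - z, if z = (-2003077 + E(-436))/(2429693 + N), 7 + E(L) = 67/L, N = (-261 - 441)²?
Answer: 873344691/1274208692 + 2*√682034 ≈ 1652.4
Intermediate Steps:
N = 492804 (N = (-702)² = 492804)
E(L) = -7 + 67/L
z = -873344691/1274208692 (z = (-2003077 + (-7 + 67/(-436)))/(2429693 + 492804) = (-2003077 + (-7 + 67*(-1/436)))/2922497 = (-2003077 + (-7 - 67/436))*(1/2922497) = (-2003077 - 3119/436)*(1/2922497) = -873344691/436*1/2922497 = -873344691/1274208692 ≈ -0.68540)
√(1903560 + 824576) - z = √(1903560 + 824576) - 1*(-873344691/1274208692) = √2728136 + 873344691/1274208692 = 2*√682034 + 873344691/1274208692 = 873344691/1274208692 + 2*√682034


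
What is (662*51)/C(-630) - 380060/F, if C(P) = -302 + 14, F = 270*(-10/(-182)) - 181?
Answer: 1575016213/725808 ≈ 2170.0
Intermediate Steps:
F = -15121/91 (F = 270*(-10*(-1/182)) - 181 = 270*(5/91) - 181 = 1350/91 - 181 = -15121/91 ≈ -166.16)
C(P) = -288
(662*51)/C(-630) - 380060/F = (662*51)/(-288) - 380060/(-15121/91) = 33762*(-1/288) - 380060*(-91/15121) = -5627/48 + 34585460/15121 = 1575016213/725808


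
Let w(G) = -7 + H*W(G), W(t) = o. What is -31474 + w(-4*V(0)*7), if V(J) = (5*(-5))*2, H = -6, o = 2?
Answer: -31493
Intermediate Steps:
W(t) = 2
V(J) = -50 (V(J) = -25*2 = -50)
w(G) = -19 (w(G) = -7 - 6*2 = -7 - 12 = -19)
-31474 + w(-4*V(0)*7) = -31474 - 19 = -31493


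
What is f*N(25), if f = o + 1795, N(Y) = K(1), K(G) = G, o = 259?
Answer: 2054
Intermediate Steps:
N(Y) = 1
f = 2054 (f = 259 + 1795 = 2054)
f*N(25) = 2054*1 = 2054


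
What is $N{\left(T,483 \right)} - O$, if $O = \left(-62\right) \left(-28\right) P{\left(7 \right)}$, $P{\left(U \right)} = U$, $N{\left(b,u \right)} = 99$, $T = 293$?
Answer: $-12053$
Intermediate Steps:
$O = 12152$ ($O = \left(-62\right) \left(-28\right) 7 = 1736 \cdot 7 = 12152$)
$N{\left(T,483 \right)} - O = 99 - 12152 = -12053$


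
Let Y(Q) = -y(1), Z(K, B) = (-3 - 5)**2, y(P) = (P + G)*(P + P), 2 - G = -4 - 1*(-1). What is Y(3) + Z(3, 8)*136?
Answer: 8692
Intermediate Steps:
G = 5 (G = 2 - (-4 - 1*(-1)) = 2 - (-4 + 1) = 2 - 1*(-3) = 2 + 3 = 5)
y(P) = 2*P*(5 + P) (y(P) = (P + 5)*(P + P) = (5 + P)*(2*P) = 2*P*(5 + P))
Z(K, B) = 64 (Z(K, B) = (-8)**2 = 64)
Y(Q) = -12 (Y(Q) = -2*(5 + 1) = -2*6 = -1*12 = -12)
Y(3) + Z(3, 8)*136 = -12 + 64*136 = -12 + 8704 = 8692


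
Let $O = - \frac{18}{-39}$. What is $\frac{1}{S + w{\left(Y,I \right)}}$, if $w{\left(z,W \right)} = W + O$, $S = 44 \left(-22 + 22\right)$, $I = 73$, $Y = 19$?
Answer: $\frac{13}{955} \approx 0.013613$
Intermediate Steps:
$S = 0$ ($S = 44 \cdot 0 = 0$)
$O = \frac{6}{13}$ ($O = - \frac{18 \left(-1\right)}{39} = \left(-1\right) \left(- \frac{6}{13}\right) = \frac{6}{13} \approx 0.46154$)
$w{\left(z,W \right)} = \frac{6}{13} + W$ ($w{\left(z,W \right)} = W + \frac{6}{13} = \frac{6}{13} + W$)
$\frac{1}{S + w{\left(Y,I \right)}} = \frac{1}{0 + \left(\frac{6}{13} + 73\right)} = \frac{1}{0 + \frac{955}{13}} = \frac{1}{\frac{955}{13}} = \frac{13}{955}$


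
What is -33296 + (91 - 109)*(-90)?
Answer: -31676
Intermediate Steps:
-33296 + (91 - 109)*(-90) = -33296 - 18*(-90) = -33296 + 1620 = -31676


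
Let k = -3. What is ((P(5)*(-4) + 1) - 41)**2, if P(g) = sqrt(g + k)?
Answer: 1632 + 320*sqrt(2) ≈ 2084.5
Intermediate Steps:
P(g) = sqrt(-3 + g) (P(g) = sqrt(g - 3) = sqrt(-3 + g))
((P(5)*(-4) + 1) - 41)**2 = ((sqrt(-3 + 5)*(-4) + 1) - 41)**2 = ((sqrt(2)*(-4) + 1) - 41)**2 = ((-4*sqrt(2) + 1) - 41)**2 = ((1 - 4*sqrt(2)) - 41)**2 = (-40 - 4*sqrt(2))**2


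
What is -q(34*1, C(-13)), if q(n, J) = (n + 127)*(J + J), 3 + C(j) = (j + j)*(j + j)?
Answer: -216706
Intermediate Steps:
C(j) = -3 + 4*j**2 (C(j) = -3 + (j + j)*(j + j) = -3 + (2*j)*(2*j) = -3 + 4*j**2)
q(n, J) = 2*J*(127 + n) (q(n, J) = (127 + n)*(2*J) = 2*J*(127 + n))
-q(34*1, C(-13)) = -2*(-3 + 4*(-13)**2)*(127 + 34*1) = -2*(-3 + 4*169)*(127 + 34) = -2*(-3 + 676)*161 = -2*673*161 = -1*216706 = -216706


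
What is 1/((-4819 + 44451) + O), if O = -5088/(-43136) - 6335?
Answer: 1348/44884515 ≈ 3.0033e-5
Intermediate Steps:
O = -8539421/1348 (O = -5088*(-1/43136) - 6335 = 159/1348 - 6335 = -8539421/1348 ≈ -6334.9)
1/((-4819 + 44451) + O) = 1/((-4819 + 44451) - 8539421/1348) = 1/(39632 - 8539421/1348) = 1/(44884515/1348) = 1348/44884515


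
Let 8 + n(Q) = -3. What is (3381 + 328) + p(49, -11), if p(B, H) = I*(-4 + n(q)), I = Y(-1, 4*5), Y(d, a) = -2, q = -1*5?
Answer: 3739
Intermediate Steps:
q = -5
n(Q) = -11 (n(Q) = -8 - 3 = -11)
I = -2
p(B, H) = 30 (p(B, H) = -2*(-4 - 11) = -2*(-15) = 30)
(3381 + 328) + p(49, -11) = (3381 + 328) + 30 = 3709 + 30 = 3739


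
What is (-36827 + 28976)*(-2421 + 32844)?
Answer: -238850973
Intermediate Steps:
(-36827 + 28976)*(-2421 + 32844) = -7851*30423 = -238850973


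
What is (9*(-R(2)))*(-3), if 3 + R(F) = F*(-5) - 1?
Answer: -378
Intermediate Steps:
R(F) = -4 - 5*F (R(F) = -3 + (F*(-5) - 1) = -3 + (-5*F - 1) = -3 + (-1 - 5*F) = -4 - 5*F)
(9*(-R(2)))*(-3) = (9*(-(-4 - 5*2)))*(-3) = (9*(-(-4 - 10)))*(-3) = (9*(-1*(-14)))*(-3) = (9*14)*(-3) = 126*(-3) = -378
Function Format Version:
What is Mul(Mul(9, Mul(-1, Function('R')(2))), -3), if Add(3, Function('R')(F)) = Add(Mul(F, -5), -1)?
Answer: -378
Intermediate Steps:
Function('R')(F) = Add(-4, Mul(-5, F)) (Function('R')(F) = Add(-3, Add(Mul(F, -5), -1)) = Add(-3, Add(Mul(-5, F), -1)) = Add(-3, Add(-1, Mul(-5, F))) = Add(-4, Mul(-5, F)))
Mul(Mul(9, Mul(-1, Function('R')(2))), -3) = Mul(Mul(9, Mul(-1, Add(-4, Mul(-5, 2)))), -3) = Mul(Mul(9, Mul(-1, Add(-4, -10))), -3) = Mul(Mul(9, Mul(-1, -14)), -3) = Mul(Mul(9, 14), -3) = Mul(126, -3) = -378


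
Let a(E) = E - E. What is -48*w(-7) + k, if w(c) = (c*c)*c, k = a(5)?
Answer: 16464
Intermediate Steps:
a(E) = 0
k = 0
w(c) = c³ (w(c) = c²*c = c³)
-48*w(-7) + k = -48*(-7)³ + 0 = -48*(-343) + 0 = 16464 + 0 = 16464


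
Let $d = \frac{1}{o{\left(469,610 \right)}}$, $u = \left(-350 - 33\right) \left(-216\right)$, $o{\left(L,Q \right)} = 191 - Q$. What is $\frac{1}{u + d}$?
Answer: $\frac{419}{34663031} \approx 1.2088 \cdot 10^{-5}$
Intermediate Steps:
$u = 82728$ ($u = \left(-350 - 33\right) \left(-216\right) = \left(-383\right) \left(-216\right) = 82728$)
$d = - \frac{1}{419}$ ($d = \frac{1}{191 - 610} = \frac{1}{-419} = - \frac{1}{419} \approx -0.0023866$)
$\frac{1}{u + d} = \frac{1}{82728 - \frac{1}{419}} = \frac{1}{\frac{34663031}{419}} = \frac{419}{34663031}$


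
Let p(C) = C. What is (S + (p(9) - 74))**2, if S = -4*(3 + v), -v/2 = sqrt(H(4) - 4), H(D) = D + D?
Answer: 3721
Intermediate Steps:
H(D) = 2*D
v = -4 (v = -2*sqrt(2*4 - 4) = -2*sqrt(8 - 4) = -2*sqrt(4) = -2*2 = -4)
S = 4 (S = -4*(3 - 4) = -4*(-1) = 4)
(S + (p(9) - 74))**2 = (4 + (9 - 74))**2 = (4 - 65)**2 = (-61)**2 = 3721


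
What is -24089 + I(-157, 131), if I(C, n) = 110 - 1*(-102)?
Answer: -23877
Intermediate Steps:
I(C, n) = 212 (I(C, n) = 110 + 102 = 212)
-24089 + I(-157, 131) = -24089 + 212 = -23877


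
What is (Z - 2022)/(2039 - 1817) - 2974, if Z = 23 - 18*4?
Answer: -662299/222 ≈ -2983.3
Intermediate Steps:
Z = -49 (Z = 23 - 72 = -49)
(Z - 2022)/(2039 - 1817) - 2974 = (-49 - 2022)/(2039 - 1817) - 2974 = -2071/222 - 2974 = -662299/222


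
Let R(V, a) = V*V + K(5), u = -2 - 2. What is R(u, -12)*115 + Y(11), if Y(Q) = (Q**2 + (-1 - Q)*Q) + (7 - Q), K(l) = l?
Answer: 2400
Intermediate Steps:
Y(Q) = 7 + Q**2 - Q + Q*(-1 - Q) (Y(Q) = (Q**2 + Q*(-1 - Q)) + (7 - Q) = 7 + Q**2 - Q + Q*(-1 - Q))
u = -4
R(V, a) = 5 + V**2 (R(V, a) = V*V + 5 = V**2 + 5 = 5 + V**2)
R(u, -12)*115 + Y(11) = (5 + (-4)**2)*115 + (7 - 2*11) = (5 + 16)*115 + (7 - 22) = 21*115 - 15 = 2415 - 15 = 2400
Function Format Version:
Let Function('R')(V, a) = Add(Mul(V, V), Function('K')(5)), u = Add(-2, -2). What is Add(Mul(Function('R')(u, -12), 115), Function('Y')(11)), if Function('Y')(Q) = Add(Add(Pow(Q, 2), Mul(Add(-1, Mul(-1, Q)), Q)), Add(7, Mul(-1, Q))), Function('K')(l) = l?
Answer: 2400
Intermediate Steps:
Function('Y')(Q) = Add(7, Pow(Q, 2), Mul(-1, Q), Mul(Q, Add(-1, Mul(-1, Q)))) (Function('Y')(Q) = Add(Add(Pow(Q, 2), Mul(Q, Add(-1, Mul(-1, Q)))), Add(7, Mul(-1, Q))) = Add(7, Pow(Q, 2), Mul(-1, Q), Mul(Q, Add(-1, Mul(-1, Q)))))
u = -4
Function('R')(V, a) = Add(5, Pow(V, 2)) (Function('R')(V, a) = Add(Mul(V, V), 5) = Add(Pow(V, 2), 5) = Add(5, Pow(V, 2)))
Add(Mul(Function('R')(u, -12), 115), Function('Y')(11)) = Add(Mul(Add(5, Pow(-4, 2)), 115), Add(7, Mul(-2, 11))) = Add(Mul(Add(5, 16), 115), Add(7, -22)) = Add(Mul(21, 115), -15) = Add(2415, -15) = 2400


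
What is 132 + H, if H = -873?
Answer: -741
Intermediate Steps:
132 + H = 132 - 873 = -741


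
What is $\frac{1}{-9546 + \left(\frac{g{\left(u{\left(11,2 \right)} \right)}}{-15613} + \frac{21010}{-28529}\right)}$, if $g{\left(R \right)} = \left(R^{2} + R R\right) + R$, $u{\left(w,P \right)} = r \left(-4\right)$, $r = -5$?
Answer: $- \frac{445423277}{4252362025152} \approx -0.00010475$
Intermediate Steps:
$u{\left(w,P \right)} = 20$ ($u{\left(w,P \right)} = \left(-5\right) \left(-4\right) = 20$)
$g{\left(R \right)} = R + 2 R^{2}$ ($g{\left(R \right)} = \left(R^{2} + R^{2}\right) + R = 2 R^{2} + R = R + 2 R^{2}$)
$\frac{1}{-9546 + \left(\frac{g{\left(u{\left(11,2 \right)} \right)}}{-15613} + \frac{21010}{-28529}\right)} = \frac{1}{-9546 + \left(\frac{20 \left(1 + 2 \cdot 20\right)}{-15613} + \frac{21010}{-28529}\right)} = \frac{1}{-9546 + \left(20 \left(1 + 40\right) \left(- \frac{1}{15613}\right) + 21010 \left(- \frac{1}{28529}\right)\right)} = \frac{1}{-9546 - \left(\frac{21010}{28529} - 20 \cdot 41 \left(- \frac{1}{15613}\right)\right)} = \frac{1}{-9546 + \left(820 \left(- \frac{1}{15613}\right) - \frac{21010}{28529}\right)} = \frac{1}{-9546 - \frac{351422910}{445423277}} = \frac{1}{- \frac{4252362025152}{445423277}} = - \frac{445423277}{4252362025152}$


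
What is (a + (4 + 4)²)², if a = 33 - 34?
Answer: 3969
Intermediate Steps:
a = -1
(a + (4 + 4)²)² = (-1 + (4 + 4)²)² = (-1 + 8²)² = (-1 + 64)² = 63² = 3969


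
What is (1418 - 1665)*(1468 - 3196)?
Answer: 426816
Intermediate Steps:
(1418 - 1665)*(1468 - 3196) = -247*(-1728) = 426816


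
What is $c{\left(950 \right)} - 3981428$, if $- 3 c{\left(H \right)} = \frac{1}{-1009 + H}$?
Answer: $- \frac{704712755}{177} \approx -3.9814 \cdot 10^{6}$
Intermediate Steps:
$c{\left(H \right)} = - \frac{1}{3 \left(-1009 + H\right)}$
$c{\left(950 \right)} - 3981428 = - \frac{1}{-3027 + 3 \cdot 950} - 3981428 = - \frac{1}{-3027 + 2850} - 3981428 = - \frac{1}{-177} - 3981428 = \left(-1\right) \left(- \frac{1}{177}\right) - 3981428 = \frac{1}{177} - 3981428 = - \frac{704712755}{177}$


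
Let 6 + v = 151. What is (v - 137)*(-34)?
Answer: -272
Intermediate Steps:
v = 145 (v = -6 + 151 = 145)
(v - 137)*(-34) = (145 - 137)*(-34) = 8*(-34) = -272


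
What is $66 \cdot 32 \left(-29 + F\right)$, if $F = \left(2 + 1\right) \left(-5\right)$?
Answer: $-92928$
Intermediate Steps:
$F = -15$ ($F = 3 \left(-5\right) = -15$)
$66 \cdot 32 \left(-29 + F\right) = 66 \cdot 32 \left(-29 - 15\right) = 66 \cdot 32 \left(-44\right) = 66 \left(-1408\right) = -92928$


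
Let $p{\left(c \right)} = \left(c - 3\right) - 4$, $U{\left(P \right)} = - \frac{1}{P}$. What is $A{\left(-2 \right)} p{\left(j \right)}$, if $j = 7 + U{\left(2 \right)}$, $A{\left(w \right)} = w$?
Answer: $1$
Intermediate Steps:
$j = \frac{13}{2}$ ($j = 7 - \frac{1}{2} = \frac{13}{2} \approx 6.5$)
$p{\left(c \right)} = -7 + c$ ($p{\left(c \right)} = \left(-3 + c\right) - 4 = -7 + c$)
$A{\left(-2 \right)} p{\left(j \right)} = - 2 \left(-7 + \frac{13}{2}\right) = \left(-2\right) \left(- \frac{1}{2}\right) = 1$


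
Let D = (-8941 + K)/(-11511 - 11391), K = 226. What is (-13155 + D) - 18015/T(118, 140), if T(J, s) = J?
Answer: -2996841395/225203 ≈ -13307.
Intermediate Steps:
D = 2905/7634 (D = (-8941 + 226)/(-11511 - 11391) = -8715/(-22902) = -8715*(-1/22902) = 2905/7634 ≈ 0.38053)
(-13155 + D) - 18015/T(118, 140) = (-13155 + 2905/7634) - 18015/118 = -100422365/7634 - 18015*1/118 = -100422365/7634 - 18015/118 = -2996841395/225203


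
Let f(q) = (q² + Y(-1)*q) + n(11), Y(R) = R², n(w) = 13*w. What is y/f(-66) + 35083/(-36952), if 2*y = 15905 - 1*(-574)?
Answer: 4804615/5284136 ≈ 0.90925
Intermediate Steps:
f(q) = 143 + q + q² (f(q) = (q² + (-1)²*q) + 13*11 = (q² + 1*q) + 143 = (q² + q) + 143 = (q + q²) + 143 = 143 + q + q²)
y = 16479/2 (y = (15905 - 1*(-574))/2 = (15905 + 574)/2 = (½)*16479 = 16479/2 ≈ 8239.5)
y/f(-66) + 35083/(-36952) = 16479/(2*(143 - 66 + (-66)²)) + 35083/(-36952) = 16479/(2*(143 - 66 + 4356)) + 35083*(-1/36952) = (16479/2)/4433 - 35083/36952 = (16479/2)*(1/4433) - 35083/36952 = 16479/8866 - 35083/36952 = 4804615/5284136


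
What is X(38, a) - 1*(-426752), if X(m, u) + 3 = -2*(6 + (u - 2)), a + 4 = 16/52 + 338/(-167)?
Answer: 926479531/2171 ≈ 4.2675e+5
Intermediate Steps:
a = -12410/2171 (a = -4 + (16/52 + 338/(-167)) = -4 + (16*(1/52) + 338*(-1/167)) = -4 + (4/13 - 338/167) = -4 - 3726/2171 = -12410/2171 ≈ -5.7163)
X(m, u) = -11 - 2*u (X(m, u) = -3 - 2*(6 + (u - 2)) = -3 - 2*(6 + (-2 + u)) = -3 - 2*(4 + u) = -3 + (-8 - 2*u) = -11 - 2*u)
X(38, a) - 1*(-426752) = (-11 - 2*(-12410/2171)) - 1*(-426752) = (-11 + 24820/2171) + 426752 = 939/2171 + 426752 = 926479531/2171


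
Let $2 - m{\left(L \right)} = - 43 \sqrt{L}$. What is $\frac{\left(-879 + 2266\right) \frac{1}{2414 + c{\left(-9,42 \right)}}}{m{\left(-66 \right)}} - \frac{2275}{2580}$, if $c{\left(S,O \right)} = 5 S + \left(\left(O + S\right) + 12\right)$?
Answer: $\frac{- 23614955 \sqrt{66} + 740524 i}{622812 \left(- 2 i + 43 \sqrt{66}\right)} \approx -0.88177 - 0.0016447 i$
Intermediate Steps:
$m{\left(L \right)} = 2 + 43 \sqrt{L}$ ($m{\left(L \right)} = 2 - - 43 \sqrt{L} = 2 + 43 \sqrt{L}$)
$c{\left(S,O \right)} = 12 + O + 6 S$ ($c{\left(S,O \right)} = 5 S + \left(12 + O + S\right) = 12 + O + 6 S$)
$\frac{\left(-879 + 2266\right) \frac{1}{2414 + c{\left(-9,42 \right)}}}{m{\left(-66 \right)}} - \frac{2275}{2580} = \frac{\left(-879 + 2266\right) \frac{1}{2414 + \left(12 + 42 + 6 \left(-9\right)\right)}}{2 + 43 \sqrt{-66}} - \frac{2275}{2580} = \frac{1387 \frac{1}{2414 + \left(12 + 42 - 54\right)}}{2 + 43 i \sqrt{66}} - \frac{455}{516} = \frac{1387 \frac{1}{2414 + 0}}{2 + 43 i \sqrt{66}} - \frac{455}{516} = \frac{1387 \cdot \frac{1}{2414}}{2 + 43 i \sqrt{66}} - \frac{455}{516} = \frac{1387}{2414 \left(2 + 43 i \sqrt{66}\right)} - \frac{455}{516} = - \frac{455}{516} + \frac{1387}{2414 \left(2 + 43 i \sqrt{66}\right)}$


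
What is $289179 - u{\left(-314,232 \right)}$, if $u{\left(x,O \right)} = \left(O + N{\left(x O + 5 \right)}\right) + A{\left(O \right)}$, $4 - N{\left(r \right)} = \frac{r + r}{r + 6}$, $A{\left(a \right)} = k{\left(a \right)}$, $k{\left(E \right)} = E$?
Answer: $\frac{7009662931}{24279} \approx 2.8871 \cdot 10^{5}$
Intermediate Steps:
$A{\left(a \right)} = a$
$N{\left(r \right)} = 4 - \frac{2 r}{6 + r}$ ($N{\left(r \right)} = 4 - \frac{r + r}{r + 6} = 4 - \frac{2 r}{6 + r}$)
$u{\left(x,O \right)} = 2 O + \frac{2 \left(17 + O x\right)}{11 + O x}$ ($u{\left(x,O \right)} = \left(O + \frac{2 \left(12 + \left(x O + 5\right)\right)}{6 + \left(x O + 5\right)}\right) + O = \left(O + \frac{2 \left(12 + \left(O x + 5\right)\right)}{6 + \left(O x + 5\right)}\right) + O = \left(O + \frac{2 \left(12 + \left(5 + O x\right)\right)}{6 + \left(5 + O x\right)}\right) + O = \left(O + \frac{2 \left(17 + O x\right)}{11 + O x}\right) + O = 2 O + \frac{2 \left(17 + O x\right)}{11 + O x}$)
$289179 - u{\left(-314,232 \right)} = 289179 - \frac{2 \left(17 + 232 \left(-314\right) + 232 \left(11 + 232 \left(-314\right)\right)\right)}{11 + 232 \left(-314\right)} = 289179 - \frac{2 \left(17 - 72848 + 232 \left(11 - 72848\right)\right)}{11 - 72848} = 289179 - \frac{2 \left(17 - 72848 + 232 \left(-72837\right)\right)}{-72837} = 289179 - 2 \left(- \frac{1}{72837}\right) \left(17 - 72848 - 16898184\right) = 289179 - 2 \left(- \frac{1}{72837}\right) \left(-16971015\right) = 289179 - \frac{11314010}{24279} = \frac{7009662931}{24279}$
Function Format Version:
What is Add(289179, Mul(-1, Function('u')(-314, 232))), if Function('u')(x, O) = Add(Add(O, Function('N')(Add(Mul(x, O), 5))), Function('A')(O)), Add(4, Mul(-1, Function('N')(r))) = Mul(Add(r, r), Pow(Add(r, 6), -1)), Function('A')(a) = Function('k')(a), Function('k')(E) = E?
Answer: Rational(7009662931, 24279) ≈ 2.8871e+5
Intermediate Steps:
Function('A')(a) = a
Function('N')(r) = Add(4, Mul(-2, r, Pow(Add(6, r), -1))) (Function('N')(r) = Add(4, Mul(-1, Mul(Add(r, r), Pow(Add(r, 6), -1)))) = Add(4, Mul(-1, Mul(Mul(2, r), Pow(Add(6, r), -1)))) = Add(4, Mul(-1, Mul(2, r, Pow(Add(6, r), -1)))) = Add(4, Mul(-2, r, Pow(Add(6, r), -1))))
Function('u')(x, O) = Add(Mul(2, O), Mul(2, Pow(Add(11, Mul(O, x)), -1), Add(17, Mul(O, x)))) (Function('u')(x, O) = Add(Add(O, Mul(2, Pow(Add(6, Add(Mul(x, O), 5)), -1), Add(12, Add(Mul(x, O), 5)))), O) = Add(Add(O, Mul(2, Pow(Add(6, Add(Mul(O, x), 5)), -1), Add(12, Add(Mul(O, x), 5)))), O) = Add(Add(O, Mul(2, Pow(Add(6, Add(5, Mul(O, x))), -1), Add(12, Add(5, Mul(O, x))))), O) = Add(Add(O, Mul(2, Pow(Add(11, Mul(O, x)), -1), Add(17, Mul(O, x)))), O) = Add(Mul(2, O), Mul(2, Pow(Add(11, Mul(O, x)), -1), Add(17, Mul(O, x)))))
Add(289179, Mul(-1, Function('u')(-314, 232))) = Add(289179, Mul(-1, Mul(2, Pow(Add(11, Mul(232, -314)), -1), Add(17, Mul(232, -314), Mul(232, Add(11, Mul(232, -314))))))) = Add(289179, Mul(-1, Mul(2, Pow(Add(11, -72848), -1), Add(17, -72848, Mul(232, Add(11, -72848)))))) = Add(289179, Mul(-1, Mul(2, Pow(-72837, -1), Add(17, -72848, Mul(232, -72837))))) = Add(289179, Mul(-1, Mul(2, Rational(-1, 72837), Add(17, -72848, -16898184)))) = Add(289179, Mul(-1, Mul(2, Rational(-1, 72837), -16971015))) = Add(289179, Mul(-1, Rational(11314010, 24279))) = Add(289179, Rational(-11314010, 24279)) = Rational(7009662931, 24279)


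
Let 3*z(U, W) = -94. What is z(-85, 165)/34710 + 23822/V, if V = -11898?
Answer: -7659578/3823885 ≈ -2.0031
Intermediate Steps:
z(U, W) = -94/3 (z(U, W) = (⅓)*(-94) = -94/3)
z(-85, 165)/34710 + 23822/V = -94/3/34710 + 23822/(-11898) = -94/3*1/34710 + 23822*(-1/11898) = -47/52065 - 11911/5949 = -7659578/3823885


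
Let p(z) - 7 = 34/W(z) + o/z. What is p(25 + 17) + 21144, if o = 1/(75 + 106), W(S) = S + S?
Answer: 26798830/1267 ≈ 21151.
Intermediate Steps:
W(S) = 2*S
o = 1/181 ≈ 0.0055249
p(z) = 7 + 3078/(181*z) (p(z) = 7 + (34/((2*z)) + 1/(181*z)) = 7 + (34*(1/(2*z)) + 1/(181*z)) = 7 + (17/z + 1/(181*z)) = 7 + 3078/(181*z))
p(25 + 17) + 21144 = (7 + 3078/(181*(25 + 17))) + 21144 = (7 + (3078/181)/42) + 21144 = (7 + (3078/181)*(1/42)) + 21144 = (7 + 513/1267) + 21144 = 9382/1267 + 21144 = 26798830/1267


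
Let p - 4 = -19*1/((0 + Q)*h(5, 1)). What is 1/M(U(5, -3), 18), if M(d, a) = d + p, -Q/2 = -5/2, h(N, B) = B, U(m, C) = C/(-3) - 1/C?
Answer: 15/23 ≈ 0.65217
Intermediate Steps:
U(m, C) = -1/C - C/3 (U(m, C) = C*(-1/3) - 1/C = -C/3 - 1/C = -1/C - C/3)
Q = 5 (Q = -(-10)/2 = -2*(-5/2) = 5)
p = 1/5 (p = 4 - 19/(0 + 5) = 4 - 19/(1*5) = 4 - 19/5 = 1/5 ≈ 0.20000)
M(d, a) = 1/5 + d (M(d, a) = d + 1/5 = 1/5 + d)
1/M(U(5, -3), 18) = 1/(1/5 + (-1/(-3) - 1/3*(-3))) = 1/(1/5 + (-1*(-1/3) + 1)) = 1/(1/5 + (1/3 + 1)) = 1/(1/5 + 4/3) = 1/(23/15) = 15/23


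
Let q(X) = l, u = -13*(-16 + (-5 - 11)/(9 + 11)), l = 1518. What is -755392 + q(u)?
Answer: -753874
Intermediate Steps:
u = 1092/5 (u = -13*(-16 - 16/20) = -13*(-16 - 16*1/20) = -13*(-16 - ⅘) = -13*(-84/5) = 1092/5 ≈ 218.40)
q(X) = 1518
-755392 + q(u) = -755392 + 1518 = -753874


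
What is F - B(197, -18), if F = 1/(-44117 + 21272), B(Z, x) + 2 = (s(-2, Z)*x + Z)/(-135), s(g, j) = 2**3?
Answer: 98384/41121 ≈ 2.3925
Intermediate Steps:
s(g, j) = 8
B(Z, x) = -2 - 8*x/135 - Z/135 (B(Z, x) = -2 + (8*x + Z)/(-135) = -2 + (Z + 8*x)*(-1/135) = -2 + (-8*x/135 - Z/135) = -2 - 8*x/135 - Z/135)
F = -1/22845 (F = 1/(-22845) = -1/22845 ≈ -4.3773e-5)
F - B(197, -18) = -1/22845 - (-2 - 8/135*(-18) - 1/135*197) = -1/22845 - (-2 + 16/15 - 197/135) = -1/22845 - 1*(-323/135) = -1/22845 + 323/135 = 98384/41121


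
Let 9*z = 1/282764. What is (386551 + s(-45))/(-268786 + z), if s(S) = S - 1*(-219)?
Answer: -196833434220/136805408107 ≈ -1.4388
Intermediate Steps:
z = 1/2544876 (z = (⅑)/282764 = (⅑)*(1/282764) = 1/2544876 ≈ 3.9295e-7)
s(S) = 219 + S (s(S) = S + 219 = 219 + S)
(386551 + s(-45))/(-268786 + z) = (386551 + (219 - 45))/(-268786 + 1/2544876) = (386551 + 174)/(-684027040535/2544876) = 386725*(-2544876/684027040535) = -196833434220/136805408107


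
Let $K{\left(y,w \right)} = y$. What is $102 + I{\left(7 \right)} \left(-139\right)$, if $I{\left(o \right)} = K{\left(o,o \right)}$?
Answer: $-871$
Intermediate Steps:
$I{\left(o \right)} = o$
$102 + I{\left(7 \right)} \left(-139\right) = 102 + 7 \left(-139\right) = 102 - 973 = -871$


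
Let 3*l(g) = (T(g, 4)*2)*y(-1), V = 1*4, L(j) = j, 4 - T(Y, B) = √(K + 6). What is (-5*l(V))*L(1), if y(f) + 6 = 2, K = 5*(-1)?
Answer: 40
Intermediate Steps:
K = -5
y(f) = -4 (y(f) = -6 + 2 = -4)
T(Y, B) = 3 (T(Y, B) = 4 - √(-5 + 6) = 4 - √1 = 4 - 1*1 = 4 - 1 = 3)
V = 4
l(g) = -8 (l(g) = ((3*2)*(-4))/3 = (6*(-4))/3 = (⅓)*(-24) = -8)
(-5*l(V))*L(1) = -5*(-8)*1 = 40*1 = 40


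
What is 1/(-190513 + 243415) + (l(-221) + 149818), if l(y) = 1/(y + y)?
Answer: 875786724763/5845671 ≈ 1.4982e+5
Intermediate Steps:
l(y) = 1/(2*y)
1/(-190513 + 243415) + (l(-221) + 149818) = 1/(-190513 + 243415) + ((½)/(-221) + 149818) = 1/52902 + ((½)*(-1/221) + 149818) = 1/52902 + (-1/442 + 149818) = 1/52902 + 66219555/442 = 875786724763/5845671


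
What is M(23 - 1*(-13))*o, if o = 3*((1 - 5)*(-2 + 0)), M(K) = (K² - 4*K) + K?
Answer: 28512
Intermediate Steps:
M(K) = K² - 3*K
o = 24 (o = 3*(-4*(-2)) = 3*8 = 24)
M(23 - 1*(-13))*o = ((23 - 1*(-13))*(-3 + (23 - 1*(-13))))*24 = ((23 + 13)*(-3 + (23 + 13)))*24 = (36*(-3 + 36))*24 = (36*33)*24 = 1188*24 = 28512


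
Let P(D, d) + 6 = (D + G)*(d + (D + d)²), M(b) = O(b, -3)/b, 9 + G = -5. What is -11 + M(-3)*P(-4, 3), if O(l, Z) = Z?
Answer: -89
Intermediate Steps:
G = -14 (G = -9 - 5 = -14)
M(b) = -3/b
P(D, d) = -6 + (-14 + D)*(d + (D + d)²) (P(D, d) = -6 + (D - 14)*(d + (D + d)²) = -6 + (-14 + D)*(d + (D + d)²))
-11 + M(-3)*P(-4, 3) = -11 + (-3/(-3))*(-6 - 14*3 - 14*(-4 + 3)² - 4*3 - 4*(-4 + 3)²) = -11 + (-3*(-⅓))*(-6 - 42 - 14*(-1)² - 12 - 4*(-1)²) = -11 + 1*(-6 - 42 - 14*1 - 12 - 4*1) = -11 + 1*(-6 - 42 - 14 - 12 - 4) = -11 + 1*(-78) = -11 - 78 = -89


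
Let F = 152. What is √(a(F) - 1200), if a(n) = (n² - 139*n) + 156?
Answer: 2*√233 ≈ 30.529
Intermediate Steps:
a(n) = 156 + n² - 139*n
√(a(F) - 1200) = √((156 + 152² - 139*152) - 1200) = √((156 + 23104 - 21128) - 1200) = √(2132 - 1200) = √932 = 2*√233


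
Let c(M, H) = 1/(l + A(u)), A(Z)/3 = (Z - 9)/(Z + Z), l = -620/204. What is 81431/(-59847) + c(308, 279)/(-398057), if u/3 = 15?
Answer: -15202234955938/11172760603851 ≈ -1.3607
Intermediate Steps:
l = -155/51 (l = -620*1/204 = -155/51 ≈ -3.0392)
u = 45 (u = 3*15 = 45)
A(Z) = 3*(-9 + Z)/(2*Z) (A(Z) = 3*((Z - 9)/(Z + Z)) = 3*((-9 + Z)/((2*Z))) = 3*((-9 + Z)*(1/(2*Z))) = 3*((-9 + Z)/(2*Z)) = 3*(-9 + Z)/(2*Z))
c(M, H) = -255/469 (c(M, H) = 1/(-155/51 + (3/2)*(-9 + 45)/45) = 1/(-155/51 + (3/2)*(1/45)*36) = 1/(-155/51 + 6/5) = 1/(-469/255) = -255/469)
81431/(-59847) + c(308, 279)/(-398057) = 81431/(-59847) - 255/469/(-398057) = 81431*(-1/59847) - 255/469*(-1/398057) = -81431/59847 + 255/186688733 = -15202234955938/11172760603851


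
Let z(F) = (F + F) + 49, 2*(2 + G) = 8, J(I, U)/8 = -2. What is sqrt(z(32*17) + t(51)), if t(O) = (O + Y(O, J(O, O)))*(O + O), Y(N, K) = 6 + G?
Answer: 3*sqrt(795) ≈ 84.587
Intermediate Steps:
J(I, U) = -16 (J(I, U) = 8*(-2) = -16)
G = 2 (G = -2 + (1/2)*8 = -2 + 4 = 2)
z(F) = 49 + 2*F (z(F) = 2*F + 49 = 49 + 2*F)
Y(N, K) = 8 (Y(N, K) = 6 + 2 = 8)
t(O) = 2*O*(8 + O) (t(O) = (O + 8)*(O + O) = (8 + O)*(2*O) = 2*O*(8 + O))
sqrt(z(32*17) + t(51)) = sqrt((49 + 2*(32*17)) + 2*51*(8 + 51)) = sqrt((49 + 2*544) + 2*51*59) = sqrt((49 + 1088) + 6018) = sqrt(1137 + 6018) = sqrt(7155) = 3*sqrt(795)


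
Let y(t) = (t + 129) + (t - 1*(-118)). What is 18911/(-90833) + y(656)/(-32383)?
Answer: -754003560/2941445039 ≈ -0.25634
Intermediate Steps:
y(t) = 247 + 2*t (y(t) = (129 + t) + (t + 118) = (129 + t) + (118 + t) = 247 + 2*t)
18911/(-90833) + y(656)/(-32383) = 18911/(-90833) + (247 + 2*656)/(-32383) = 18911*(-1/90833) + (247 + 1312)*(-1/32383) = -18911/90833 + 1559*(-1/32383) = -18911/90833 - 1559/32383 = -754003560/2941445039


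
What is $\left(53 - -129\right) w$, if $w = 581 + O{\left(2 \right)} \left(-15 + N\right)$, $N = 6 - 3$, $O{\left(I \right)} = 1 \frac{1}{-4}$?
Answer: $106288$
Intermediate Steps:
$O{\left(I \right)} = - \frac{1}{4}$ ($O{\left(I \right)} = 1 \left(- \frac{1}{4}\right) = - \frac{1}{4}$)
$N = 3$
$w = 584$ ($w = 581 - \frac{-15 + 3}{4} = 581 - -3 = 581 + 3 = 584$)
$\left(53 - -129\right) w = \left(53 - -129\right) 584 = \left(53 + 129\right) 584 = 182 \cdot 584 = 106288$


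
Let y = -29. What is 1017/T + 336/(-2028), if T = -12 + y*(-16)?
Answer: 1409/676 ≈ 2.0843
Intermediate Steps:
T = 452 (T = -12 - 29*(-16) = -12 + 464 = 452)
1017/T + 336/(-2028) = 1017/452 + 336/(-2028) = 1017*(1/452) + 336*(-1/2028) = 9/4 - 28/169 = 1409/676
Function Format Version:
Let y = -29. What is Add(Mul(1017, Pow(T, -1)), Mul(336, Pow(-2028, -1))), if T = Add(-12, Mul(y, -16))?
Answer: Rational(1409, 676) ≈ 2.0843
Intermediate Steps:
T = 452 (T = Add(-12, Mul(-29, -16)) = Add(-12, 464) = 452)
Add(Mul(1017, Pow(T, -1)), Mul(336, Pow(-2028, -1))) = Add(Mul(1017, Pow(452, -1)), Mul(336, Pow(-2028, -1))) = Add(Mul(1017, Rational(1, 452)), Mul(336, Rational(-1, 2028))) = Add(Rational(9, 4), Rational(-28, 169)) = Rational(1409, 676)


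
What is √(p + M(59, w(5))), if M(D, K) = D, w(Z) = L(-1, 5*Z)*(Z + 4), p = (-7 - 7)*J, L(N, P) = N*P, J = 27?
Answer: I*√319 ≈ 17.861*I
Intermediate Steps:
p = -378 (p = (-7 - 7)*27 = -14*27 = -378)
w(Z) = -5*Z*(4 + Z) (w(Z) = (-5*Z)*(Z + 4) = (-5*Z)*(4 + Z) = -5*Z*(4 + Z))
√(p + M(59, w(5))) = √(-378 + 59) = √(-319) = I*√319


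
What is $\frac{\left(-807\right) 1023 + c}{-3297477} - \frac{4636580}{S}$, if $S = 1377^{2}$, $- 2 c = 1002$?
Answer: $- \frac{119216866}{54318519} \approx -2.1948$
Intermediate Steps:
$c = -501$ ($c = \left(- \frac{1}{2}\right) 1002 = -501$)
$S = 1896129$
$\frac{\left(-807\right) 1023 + c}{-3297477} - \frac{4636580}{S} = \frac{\left(-807\right) 1023 - 501}{-3297477} - \frac{4636580}{1896129} = \left(-825561 - 501\right) \left(- \frac{1}{3297477}\right) - \frac{272740}{111537} = \left(-826062\right) \left(- \frac{1}{3297477}\right) - \frac{272740}{111537} = \frac{122}{487} - \frac{272740}{111537} = - \frac{119216866}{54318519}$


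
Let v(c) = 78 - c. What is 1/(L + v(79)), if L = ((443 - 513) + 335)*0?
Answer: -1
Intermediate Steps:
L = 0 (L = (-70 + 335)*0 = 265*0 = 0)
1/(L + v(79)) = 1/(0 + (78 - 1*79)) = 1/(0 + (78 - 79)) = 1/(0 - 1) = 1/(-1) = -1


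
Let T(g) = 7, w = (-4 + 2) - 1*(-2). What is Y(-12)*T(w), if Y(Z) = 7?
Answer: 49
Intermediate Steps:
w = 0 (w = -2 + 2 = 0)
Y(-12)*T(w) = 7*7 = 49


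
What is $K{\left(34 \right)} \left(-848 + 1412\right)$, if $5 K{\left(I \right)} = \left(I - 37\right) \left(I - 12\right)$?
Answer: $- \frac{37224}{5} \approx -7444.8$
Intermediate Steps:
$K{\left(I \right)} = \frac{\left(-37 + I\right) \left(-12 + I\right)}{5}$ ($K{\left(I \right)} = \frac{\left(I - 37\right) \left(I - 12\right)}{5} = \frac{\left(-37 + I\right) \left(-12 + I\right)}{5}$)
$K{\left(34 \right)} \left(-848 + 1412\right) = \left(\frac{444}{5} - \frac{1666}{5} + \frac{34^{2}}{5}\right) \left(-848 + 1412\right) = \left(\frac{444}{5} - \frac{1666}{5} + \frac{1}{5} \cdot 1156\right) 564 = \left(\frac{444}{5} - \frac{1666}{5} + \frac{1156}{5}\right) 564 = \left(- \frac{66}{5}\right) 564 = - \frac{37224}{5}$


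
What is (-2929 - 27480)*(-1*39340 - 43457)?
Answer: 2517773973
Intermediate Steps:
(-2929 - 27480)*(-1*39340 - 43457) = -30409*(-39340 - 43457) = -30409*(-82797) = 2517773973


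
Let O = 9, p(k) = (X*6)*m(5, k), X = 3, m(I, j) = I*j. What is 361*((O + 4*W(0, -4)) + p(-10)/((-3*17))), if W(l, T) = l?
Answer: 163533/17 ≈ 9619.6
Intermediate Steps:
p(k) = 90*k (p(k) = (3*6)*(5*k) = 18*(5*k) = 90*k)
361*((O + 4*W(0, -4)) + p(-10)/((-3*17))) = 361*((9 + 4*0) + (90*(-10))/((-3*17))) = 361*((9 + 0) - 900/(-51)) = 361*(9 - 900*(-1/51)) = 361*(9 + 300/17) = 361*(453/17) = 163533/17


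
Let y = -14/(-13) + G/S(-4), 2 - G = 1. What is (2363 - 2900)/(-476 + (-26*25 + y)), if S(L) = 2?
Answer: 4654/9745 ≈ 0.47758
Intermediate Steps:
G = 1 (G = 2 - 1*1 = 2 - 1 = 1)
y = 41/26 (y = -14/(-13) + 1/2 = -14*(-1/13) + 1*(1/2) = 14/13 + 1/2 = 41/26 ≈ 1.5769)
(2363 - 2900)/(-476 + (-26*25 + y)) = (2363 - 2900)/(-476 + (-26*25 + 41/26)) = -537/(-476 + (-650 + 41/26)) = -537/(-476 - 16859/26) = -537/(-29235/26) = -537*(-26/29235) = 4654/9745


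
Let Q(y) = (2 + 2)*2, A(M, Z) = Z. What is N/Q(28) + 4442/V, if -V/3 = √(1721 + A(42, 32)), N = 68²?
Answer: 578 - 4442*√1753/5259 ≈ 542.64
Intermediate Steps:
N = 4624
V = -3*√1753 (V = -3*√(1721 + 32) = -3*√1753 ≈ -125.61)
Q(y) = 8 (Q(y) = 4*2 = 8)
N/Q(28) + 4442/V = 4624/8 + 4442/((-3*√1753)) = 4624*(⅛) + 4442*(-√1753/5259) = 578 - 4442*√1753/5259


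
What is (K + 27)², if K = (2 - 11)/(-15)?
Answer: 19044/25 ≈ 761.76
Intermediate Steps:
K = ⅗ (K = -9*(-1/15) = ⅗ ≈ 0.60000)
(K + 27)² = (⅗ + 27)² = (138/5)² = 19044/25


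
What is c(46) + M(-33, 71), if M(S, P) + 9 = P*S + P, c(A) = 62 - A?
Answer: -2265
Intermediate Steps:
M(S, P) = -9 + P + P*S (M(S, P) = -9 + (P*S + P) = -9 + (P + P*S) = -9 + P + P*S)
c(46) + M(-33, 71) = (62 - 1*46) + (-9 + 71 + 71*(-33)) = (62 - 46) + (-9 + 71 - 2343) = 16 - 2281 = -2265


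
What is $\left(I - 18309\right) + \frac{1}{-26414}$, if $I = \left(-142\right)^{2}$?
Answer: $\frac{48997969}{26414} \approx 1855.0$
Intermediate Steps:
$I = 20164$
$\left(I - 18309\right) + \frac{1}{-26414} = \left(20164 - 18309\right) + \frac{1}{-26414} = 1855 - \frac{1}{26414} = \frac{48997969}{26414}$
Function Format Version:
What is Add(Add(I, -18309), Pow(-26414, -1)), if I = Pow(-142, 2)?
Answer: Rational(48997969, 26414) ≈ 1855.0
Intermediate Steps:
I = 20164
Add(Add(I, -18309), Pow(-26414, -1)) = Add(Add(20164, -18309), Pow(-26414, -1)) = Add(1855, Rational(-1, 26414)) = Rational(48997969, 26414)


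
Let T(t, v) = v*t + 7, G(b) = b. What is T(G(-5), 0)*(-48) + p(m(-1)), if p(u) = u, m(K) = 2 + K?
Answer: -335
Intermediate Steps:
T(t, v) = 7 + t*v (T(t, v) = t*v + 7 = 7 + t*v)
T(G(-5), 0)*(-48) + p(m(-1)) = (7 - 5*0)*(-48) + (2 - 1) = (7 + 0)*(-48) + 1 = 7*(-48) + 1 = -336 + 1 = -335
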